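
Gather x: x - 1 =x - 1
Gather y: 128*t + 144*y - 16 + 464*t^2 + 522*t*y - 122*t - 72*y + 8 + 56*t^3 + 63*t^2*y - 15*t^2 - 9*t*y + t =56*t^3 + 449*t^2 + 7*t + y*(63*t^2 + 513*t + 72) - 8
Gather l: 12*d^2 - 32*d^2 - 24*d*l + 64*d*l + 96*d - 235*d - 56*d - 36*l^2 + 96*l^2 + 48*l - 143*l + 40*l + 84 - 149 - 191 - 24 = -20*d^2 - 195*d + 60*l^2 + l*(40*d - 55) - 280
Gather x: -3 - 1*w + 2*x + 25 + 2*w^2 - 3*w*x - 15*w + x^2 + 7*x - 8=2*w^2 - 16*w + x^2 + x*(9 - 3*w) + 14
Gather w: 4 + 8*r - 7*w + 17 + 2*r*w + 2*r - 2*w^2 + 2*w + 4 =10*r - 2*w^2 + w*(2*r - 5) + 25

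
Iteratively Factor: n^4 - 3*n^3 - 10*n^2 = (n)*(n^3 - 3*n^2 - 10*n) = n*(n - 5)*(n^2 + 2*n) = n*(n - 5)*(n + 2)*(n)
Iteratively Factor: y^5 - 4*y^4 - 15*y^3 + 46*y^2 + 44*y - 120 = (y + 2)*(y^4 - 6*y^3 - 3*y^2 + 52*y - 60) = (y - 5)*(y + 2)*(y^3 - y^2 - 8*y + 12) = (y - 5)*(y - 2)*(y + 2)*(y^2 + y - 6) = (y - 5)*(y - 2)*(y + 2)*(y + 3)*(y - 2)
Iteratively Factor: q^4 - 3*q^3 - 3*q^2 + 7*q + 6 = (q + 1)*(q^3 - 4*q^2 + q + 6) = (q - 2)*(q + 1)*(q^2 - 2*q - 3) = (q - 3)*(q - 2)*(q + 1)*(q + 1)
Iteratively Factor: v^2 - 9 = (v - 3)*(v + 3)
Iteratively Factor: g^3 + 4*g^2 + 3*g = (g)*(g^2 + 4*g + 3) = g*(g + 3)*(g + 1)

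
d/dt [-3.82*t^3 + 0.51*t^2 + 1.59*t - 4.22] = -11.46*t^2 + 1.02*t + 1.59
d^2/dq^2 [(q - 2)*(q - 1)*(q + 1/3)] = 6*q - 16/3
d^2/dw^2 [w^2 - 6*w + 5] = 2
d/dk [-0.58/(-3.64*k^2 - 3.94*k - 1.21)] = (-4.2224*k - 2.2852)/(3.64*k^2 + 3.94*k + 1.21)^2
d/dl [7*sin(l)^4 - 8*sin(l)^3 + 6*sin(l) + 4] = 2*(14*sin(l)^3 - 12*sin(l)^2 + 3)*cos(l)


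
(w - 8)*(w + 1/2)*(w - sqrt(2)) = w^3 - 15*w^2/2 - sqrt(2)*w^2 - 4*w + 15*sqrt(2)*w/2 + 4*sqrt(2)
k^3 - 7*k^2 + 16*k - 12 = (k - 3)*(k - 2)^2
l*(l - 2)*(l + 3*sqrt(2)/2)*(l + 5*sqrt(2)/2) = l^4 - 2*l^3 + 4*sqrt(2)*l^3 - 8*sqrt(2)*l^2 + 15*l^2/2 - 15*l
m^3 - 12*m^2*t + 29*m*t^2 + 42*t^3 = (m - 7*t)*(m - 6*t)*(m + t)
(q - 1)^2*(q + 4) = q^3 + 2*q^2 - 7*q + 4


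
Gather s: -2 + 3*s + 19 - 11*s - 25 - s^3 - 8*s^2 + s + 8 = -s^3 - 8*s^2 - 7*s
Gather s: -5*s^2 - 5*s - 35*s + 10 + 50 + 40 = -5*s^2 - 40*s + 100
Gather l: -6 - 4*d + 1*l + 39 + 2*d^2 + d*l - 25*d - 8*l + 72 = 2*d^2 - 29*d + l*(d - 7) + 105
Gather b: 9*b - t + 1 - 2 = 9*b - t - 1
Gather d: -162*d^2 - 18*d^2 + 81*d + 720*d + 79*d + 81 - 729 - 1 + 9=-180*d^2 + 880*d - 640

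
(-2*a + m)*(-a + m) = 2*a^2 - 3*a*m + m^2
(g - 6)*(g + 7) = g^2 + g - 42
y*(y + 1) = y^2 + y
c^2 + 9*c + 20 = (c + 4)*(c + 5)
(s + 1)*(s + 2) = s^2 + 3*s + 2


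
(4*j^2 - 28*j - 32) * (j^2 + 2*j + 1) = 4*j^4 - 20*j^3 - 84*j^2 - 92*j - 32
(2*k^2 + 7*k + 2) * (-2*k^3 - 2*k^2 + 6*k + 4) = -4*k^5 - 18*k^4 - 6*k^3 + 46*k^2 + 40*k + 8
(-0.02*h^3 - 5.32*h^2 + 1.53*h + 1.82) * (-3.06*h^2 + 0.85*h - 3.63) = 0.0612*h^5 + 16.2622*h^4 - 9.1312*h^3 + 15.0429*h^2 - 4.0069*h - 6.6066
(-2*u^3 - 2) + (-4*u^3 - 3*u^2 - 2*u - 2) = -6*u^3 - 3*u^2 - 2*u - 4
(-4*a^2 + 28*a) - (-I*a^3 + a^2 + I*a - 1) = I*a^3 - 5*a^2 + 28*a - I*a + 1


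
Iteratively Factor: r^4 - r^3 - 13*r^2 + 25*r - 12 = (r - 1)*(r^3 - 13*r + 12) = (r - 1)*(r + 4)*(r^2 - 4*r + 3) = (r - 1)^2*(r + 4)*(r - 3)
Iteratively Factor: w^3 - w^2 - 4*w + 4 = (w - 1)*(w^2 - 4) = (w - 1)*(w + 2)*(w - 2)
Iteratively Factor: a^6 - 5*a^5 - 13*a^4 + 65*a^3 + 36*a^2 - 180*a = (a - 3)*(a^5 - 2*a^4 - 19*a^3 + 8*a^2 + 60*a) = (a - 3)*(a - 2)*(a^4 - 19*a^2 - 30*a) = (a - 3)*(a - 2)*(a + 3)*(a^3 - 3*a^2 - 10*a) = (a - 5)*(a - 3)*(a - 2)*(a + 3)*(a^2 + 2*a) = a*(a - 5)*(a - 3)*(a - 2)*(a + 3)*(a + 2)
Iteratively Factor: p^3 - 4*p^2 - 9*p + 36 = (p - 3)*(p^2 - p - 12) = (p - 4)*(p - 3)*(p + 3)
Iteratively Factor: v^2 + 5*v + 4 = (v + 4)*(v + 1)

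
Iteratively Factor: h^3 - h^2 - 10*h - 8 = (h + 1)*(h^2 - 2*h - 8) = (h + 1)*(h + 2)*(h - 4)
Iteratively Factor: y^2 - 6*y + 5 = (y - 5)*(y - 1)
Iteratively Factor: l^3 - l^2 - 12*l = (l)*(l^2 - l - 12) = l*(l + 3)*(l - 4)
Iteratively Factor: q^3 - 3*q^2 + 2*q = (q - 2)*(q^2 - q) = q*(q - 2)*(q - 1)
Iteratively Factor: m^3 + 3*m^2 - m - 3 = (m + 1)*(m^2 + 2*m - 3) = (m + 1)*(m + 3)*(m - 1)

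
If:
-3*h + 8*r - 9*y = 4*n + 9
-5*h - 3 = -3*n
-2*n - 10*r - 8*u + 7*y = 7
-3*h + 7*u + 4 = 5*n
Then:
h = -357*y/2383 - 2217/2383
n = -595*y/2383 - 1312/2383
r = 4499*y/4766 + 2387/4766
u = -578*y/2383 - 3249/2383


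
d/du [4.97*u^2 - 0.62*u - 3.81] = 9.94*u - 0.62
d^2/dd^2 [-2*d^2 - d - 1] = -4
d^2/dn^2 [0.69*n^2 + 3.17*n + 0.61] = 1.38000000000000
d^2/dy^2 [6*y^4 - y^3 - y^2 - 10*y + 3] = 72*y^2 - 6*y - 2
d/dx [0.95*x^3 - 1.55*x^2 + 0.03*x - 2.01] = 2.85*x^2 - 3.1*x + 0.03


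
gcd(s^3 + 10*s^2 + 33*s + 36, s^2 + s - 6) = s + 3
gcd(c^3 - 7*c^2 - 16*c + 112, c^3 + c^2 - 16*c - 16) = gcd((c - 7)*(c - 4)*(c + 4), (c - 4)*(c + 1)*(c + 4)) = c^2 - 16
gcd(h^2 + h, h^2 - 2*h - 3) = h + 1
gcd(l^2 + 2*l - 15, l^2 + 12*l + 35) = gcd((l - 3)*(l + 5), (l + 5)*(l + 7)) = l + 5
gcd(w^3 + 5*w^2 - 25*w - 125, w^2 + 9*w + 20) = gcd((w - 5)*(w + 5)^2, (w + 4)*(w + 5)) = w + 5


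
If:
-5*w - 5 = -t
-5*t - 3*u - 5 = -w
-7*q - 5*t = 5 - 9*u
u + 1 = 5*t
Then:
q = -662/231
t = -5/33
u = -58/33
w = -34/33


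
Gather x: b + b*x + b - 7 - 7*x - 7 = 2*b + x*(b - 7) - 14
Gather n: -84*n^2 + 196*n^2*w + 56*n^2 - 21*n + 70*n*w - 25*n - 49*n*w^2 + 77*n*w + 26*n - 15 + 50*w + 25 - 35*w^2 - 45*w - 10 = n^2*(196*w - 28) + n*(-49*w^2 + 147*w - 20) - 35*w^2 + 5*w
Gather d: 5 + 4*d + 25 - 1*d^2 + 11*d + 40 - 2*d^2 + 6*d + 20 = -3*d^2 + 21*d + 90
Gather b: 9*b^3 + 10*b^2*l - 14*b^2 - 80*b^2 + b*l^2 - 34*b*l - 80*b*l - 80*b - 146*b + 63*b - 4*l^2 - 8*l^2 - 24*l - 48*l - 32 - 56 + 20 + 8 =9*b^3 + b^2*(10*l - 94) + b*(l^2 - 114*l - 163) - 12*l^2 - 72*l - 60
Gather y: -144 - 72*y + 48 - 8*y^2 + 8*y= -8*y^2 - 64*y - 96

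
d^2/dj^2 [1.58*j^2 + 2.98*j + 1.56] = 3.16000000000000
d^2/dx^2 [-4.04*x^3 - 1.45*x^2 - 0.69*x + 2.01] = -24.24*x - 2.9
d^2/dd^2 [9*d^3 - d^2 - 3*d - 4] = 54*d - 2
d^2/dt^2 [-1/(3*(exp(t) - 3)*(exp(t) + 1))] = 2*(-2*exp(3*t) + 3*exp(2*t) - 8*exp(t) + 3)*exp(t)/(3*(exp(6*t) - 6*exp(5*t) + 3*exp(4*t) + 28*exp(3*t) - 9*exp(2*t) - 54*exp(t) - 27))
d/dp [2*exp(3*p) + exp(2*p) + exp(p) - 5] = (6*exp(2*p) + 2*exp(p) + 1)*exp(p)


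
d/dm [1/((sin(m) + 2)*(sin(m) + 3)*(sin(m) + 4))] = (-18*sin(m) + 3*cos(m)^2 - 29)*cos(m)/((sin(m) + 2)^2*(sin(m) + 3)^2*(sin(m) + 4)^2)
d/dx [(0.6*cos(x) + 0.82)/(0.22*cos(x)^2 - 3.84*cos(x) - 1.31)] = (0.132*cos(x)^2 + 0.3608*cos(x) - 2.3628)*sin(x)/(0.0484*cos(x)^4 - 1.6896*cos(x)^3 + 14.1692*cos(x)^2 + 10.0608*cos(x) + 1.7161)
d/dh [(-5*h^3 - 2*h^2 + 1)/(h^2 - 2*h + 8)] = (-5*h^4 + 20*h^3 - 116*h^2 - 34*h + 2)/(h^4 - 4*h^3 + 20*h^2 - 32*h + 64)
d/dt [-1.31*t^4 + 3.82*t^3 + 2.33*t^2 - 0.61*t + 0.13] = -5.24*t^3 + 11.46*t^2 + 4.66*t - 0.61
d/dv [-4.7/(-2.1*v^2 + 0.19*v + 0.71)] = (0.893 - 19.74*v)/(-2.1*v^2 + 0.19*v + 0.71)^2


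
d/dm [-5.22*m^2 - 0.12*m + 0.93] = -10.44*m - 0.12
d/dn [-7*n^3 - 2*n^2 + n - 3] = -21*n^2 - 4*n + 1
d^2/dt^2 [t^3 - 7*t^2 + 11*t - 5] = 6*t - 14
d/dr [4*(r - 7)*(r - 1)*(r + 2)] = 12*r^2 - 48*r - 36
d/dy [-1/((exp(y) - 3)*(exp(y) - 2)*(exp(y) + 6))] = ((exp(y) - 3)*(exp(y) - 2) + (exp(y) - 3)*(exp(y) + 6) + (exp(y) - 2)*(exp(y) + 6))*exp(y)/((exp(y) - 3)^2*(exp(y) - 2)^2*(exp(y) + 6)^2)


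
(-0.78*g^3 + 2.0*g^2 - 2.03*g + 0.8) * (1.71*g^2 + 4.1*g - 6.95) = -1.3338*g^5 + 0.222*g^4 + 10.1497*g^3 - 20.855*g^2 + 17.3885*g - 5.56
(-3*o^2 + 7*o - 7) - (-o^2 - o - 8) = -2*o^2 + 8*o + 1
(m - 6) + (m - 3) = 2*m - 9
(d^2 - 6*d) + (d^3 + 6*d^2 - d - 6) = d^3 + 7*d^2 - 7*d - 6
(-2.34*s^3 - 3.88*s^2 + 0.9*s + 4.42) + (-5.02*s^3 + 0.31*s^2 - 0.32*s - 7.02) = -7.36*s^3 - 3.57*s^2 + 0.58*s - 2.6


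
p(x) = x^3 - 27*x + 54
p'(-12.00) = 405.00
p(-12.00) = -1350.00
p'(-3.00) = 0.00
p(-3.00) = 108.00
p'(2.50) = -8.25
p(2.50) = 2.12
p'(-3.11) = 2.02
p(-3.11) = 107.89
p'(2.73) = -4.64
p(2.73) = 0.64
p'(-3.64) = 12.75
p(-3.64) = 104.05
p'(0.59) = -25.96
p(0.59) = 38.28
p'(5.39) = 60.16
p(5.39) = 65.06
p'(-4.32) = 28.99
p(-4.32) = 90.02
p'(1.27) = -22.16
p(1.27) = 21.76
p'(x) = 3*x^2 - 27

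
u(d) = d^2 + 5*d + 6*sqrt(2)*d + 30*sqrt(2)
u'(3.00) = 19.49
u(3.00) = 91.88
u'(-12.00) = -10.51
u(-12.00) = 24.60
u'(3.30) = 20.09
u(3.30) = 97.82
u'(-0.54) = 12.41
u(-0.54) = 35.44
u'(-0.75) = 11.99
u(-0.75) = 32.87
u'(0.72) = 14.93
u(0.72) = 52.65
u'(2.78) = 19.05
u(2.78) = 87.64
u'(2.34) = 18.17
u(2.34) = 79.46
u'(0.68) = 14.85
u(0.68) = 52.06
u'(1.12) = 15.73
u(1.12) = 58.78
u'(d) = 2*d + 5 + 6*sqrt(2)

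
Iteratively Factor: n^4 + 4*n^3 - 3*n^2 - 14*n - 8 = (n + 1)*(n^3 + 3*n^2 - 6*n - 8) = (n - 2)*(n + 1)*(n^2 + 5*n + 4) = (n - 2)*(n + 1)^2*(n + 4)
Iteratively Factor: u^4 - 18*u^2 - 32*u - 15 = (u + 1)*(u^3 - u^2 - 17*u - 15) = (u + 1)*(u + 3)*(u^2 - 4*u - 5) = (u - 5)*(u + 1)*(u + 3)*(u + 1)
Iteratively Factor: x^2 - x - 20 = (x + 4)*(x - 5)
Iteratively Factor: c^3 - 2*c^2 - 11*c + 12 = (c + 3)*(c^2 - 5*c + 4) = (c - 1)*(c + 3)*(c - 4)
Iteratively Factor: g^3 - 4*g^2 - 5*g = (g - 5)*(g^2 + g) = g*(g - 5)*(g + 1)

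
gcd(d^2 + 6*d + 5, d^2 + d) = d + 1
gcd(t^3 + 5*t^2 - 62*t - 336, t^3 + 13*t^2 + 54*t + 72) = t + 6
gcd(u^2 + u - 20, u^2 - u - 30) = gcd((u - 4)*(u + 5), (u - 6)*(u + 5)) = u + 5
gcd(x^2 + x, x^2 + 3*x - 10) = 1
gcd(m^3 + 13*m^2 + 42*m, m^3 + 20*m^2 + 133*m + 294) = m^2 + 13*m + 42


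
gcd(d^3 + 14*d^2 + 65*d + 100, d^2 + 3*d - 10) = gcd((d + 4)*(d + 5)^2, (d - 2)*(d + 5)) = d + 5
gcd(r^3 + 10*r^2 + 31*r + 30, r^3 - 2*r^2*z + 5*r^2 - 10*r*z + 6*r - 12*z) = r^2 + 5*r + 6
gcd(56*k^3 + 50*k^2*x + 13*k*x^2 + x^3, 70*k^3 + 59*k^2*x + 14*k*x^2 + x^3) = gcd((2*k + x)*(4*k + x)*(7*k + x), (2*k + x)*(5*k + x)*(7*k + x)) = 14*k^2 + 9*k*x + x^2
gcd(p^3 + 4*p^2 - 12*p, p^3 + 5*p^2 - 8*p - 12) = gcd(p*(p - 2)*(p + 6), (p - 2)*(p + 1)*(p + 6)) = p^2 + 4*p - 12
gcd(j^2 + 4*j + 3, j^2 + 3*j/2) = 1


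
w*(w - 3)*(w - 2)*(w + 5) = w^4 - 19*w^2 + 30*w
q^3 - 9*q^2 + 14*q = q*(q - 7)*(q - 2)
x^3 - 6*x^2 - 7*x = x*(x - 7)*(x + 1)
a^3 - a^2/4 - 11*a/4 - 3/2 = (a - 2)*(a + 3/4)*(a + 1)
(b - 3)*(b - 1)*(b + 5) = b^3 + b^2 - 17*b + 15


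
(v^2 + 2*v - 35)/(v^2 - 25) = (v + 7)/(v + 5)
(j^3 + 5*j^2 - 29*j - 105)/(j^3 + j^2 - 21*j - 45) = (j + 7)/(j + 3)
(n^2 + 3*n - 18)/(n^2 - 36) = (n - 3)/(n - 6)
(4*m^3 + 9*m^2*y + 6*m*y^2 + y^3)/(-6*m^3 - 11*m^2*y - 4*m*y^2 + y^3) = (4*m + y)/(-6*m + y)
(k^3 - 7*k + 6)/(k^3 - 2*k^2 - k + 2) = (k + 3)/(k + 1)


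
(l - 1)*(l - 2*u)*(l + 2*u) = l^3 - l^2 - 4*l*u^2 + 4*u^2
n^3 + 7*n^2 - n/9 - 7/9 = (n - 1/3)*(n + 1/3)*(n + 7)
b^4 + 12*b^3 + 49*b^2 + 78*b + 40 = (b + 1)*(b + 2)*(b + 4)*(b + 5)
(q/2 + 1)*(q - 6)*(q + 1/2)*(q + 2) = q^4/2 - 3*q^3/4 - 21*q^2/2 - 17*q - 6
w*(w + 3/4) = w^2 + 3*w/4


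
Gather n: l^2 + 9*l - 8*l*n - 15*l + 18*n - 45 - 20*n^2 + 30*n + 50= l^2 - 6*l - 20*n^2 + n*(48 - 8*l) + 5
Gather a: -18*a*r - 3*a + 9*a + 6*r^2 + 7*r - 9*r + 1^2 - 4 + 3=a*(6 - 18*r) + 6*r^2 - 2*r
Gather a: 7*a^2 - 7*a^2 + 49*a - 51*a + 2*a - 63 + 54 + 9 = 0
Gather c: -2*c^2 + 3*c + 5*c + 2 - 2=-2*c^2 + 8*c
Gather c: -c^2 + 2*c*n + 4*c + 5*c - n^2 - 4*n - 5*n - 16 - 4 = -c^2 + c*(2*n + 9) - n^2 - 9*n - 20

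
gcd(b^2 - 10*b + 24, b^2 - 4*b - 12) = b - 6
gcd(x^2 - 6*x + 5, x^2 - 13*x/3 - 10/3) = x - 5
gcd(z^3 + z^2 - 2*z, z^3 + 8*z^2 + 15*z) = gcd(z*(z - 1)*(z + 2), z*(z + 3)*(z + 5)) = z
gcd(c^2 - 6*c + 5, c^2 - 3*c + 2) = c - 1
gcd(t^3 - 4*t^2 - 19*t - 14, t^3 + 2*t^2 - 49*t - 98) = t^2 - 5*t - 14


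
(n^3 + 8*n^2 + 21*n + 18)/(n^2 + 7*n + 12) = (n^2 + 5*n + 6)/(n + 4)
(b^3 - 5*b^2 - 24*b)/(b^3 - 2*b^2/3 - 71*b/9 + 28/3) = 9*b*(b - 8)/(9*b^2 - 33*b + 28)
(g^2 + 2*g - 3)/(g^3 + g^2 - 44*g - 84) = (g^2 + 2*g - 3)/(g^3 + g^2 - 44*g - 84)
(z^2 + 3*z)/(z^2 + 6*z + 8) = z*(z + 3)/(z^2 + 6*z + 8)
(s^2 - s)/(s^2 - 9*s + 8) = s/(s - 8)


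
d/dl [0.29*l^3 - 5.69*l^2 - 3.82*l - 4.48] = 0.87*l^2 - 11.38*l - 3.82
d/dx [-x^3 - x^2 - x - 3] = -3*x^2 - 2*x - 1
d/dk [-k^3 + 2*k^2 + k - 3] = -3*k^2 + 4*k + 1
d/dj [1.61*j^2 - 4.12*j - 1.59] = 3.22*j - 4.12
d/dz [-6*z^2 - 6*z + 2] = -12*z - 6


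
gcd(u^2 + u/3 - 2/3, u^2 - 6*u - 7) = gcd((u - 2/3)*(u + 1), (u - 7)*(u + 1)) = u + 1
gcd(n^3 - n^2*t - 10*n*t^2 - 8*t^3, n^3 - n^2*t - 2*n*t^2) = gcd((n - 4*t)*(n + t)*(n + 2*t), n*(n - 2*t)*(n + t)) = n + t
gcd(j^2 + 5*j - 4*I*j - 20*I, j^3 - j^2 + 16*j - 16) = j - 4*I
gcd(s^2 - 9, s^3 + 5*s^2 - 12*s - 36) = s - 3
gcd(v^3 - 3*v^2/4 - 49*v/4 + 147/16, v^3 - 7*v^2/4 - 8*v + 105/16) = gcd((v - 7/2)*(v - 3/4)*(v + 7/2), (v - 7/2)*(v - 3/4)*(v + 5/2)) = v^2 - 17*v/4 + 21/8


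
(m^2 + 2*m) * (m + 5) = m^3 + 7*m^2 + 10*m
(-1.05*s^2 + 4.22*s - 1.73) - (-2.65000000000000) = -1.05*s^2 + 4.22*s + 0.92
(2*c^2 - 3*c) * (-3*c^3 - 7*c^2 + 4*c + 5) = -6*c^5 - 5*c^4 + 29*c^3 - 2*c^2 - 15*c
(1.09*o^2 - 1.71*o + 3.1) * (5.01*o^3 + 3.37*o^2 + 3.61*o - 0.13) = 5.4609*o^5 - 4.8938*o^4 + 13.7032*o^3 + 4.1322*o^2 + 11.4133*o - 0.403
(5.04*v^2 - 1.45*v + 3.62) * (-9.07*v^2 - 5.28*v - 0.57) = -45.7128*v^4 - 13.4597*v^3 - 28.0502*v^2 - 18.2871*v - 2.0634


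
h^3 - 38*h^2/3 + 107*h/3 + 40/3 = (h - 8)*(h - 5)*(h + 1/3)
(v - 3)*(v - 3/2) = v^2 - 9*v/2 + 9/2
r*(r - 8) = r^2 - 8*r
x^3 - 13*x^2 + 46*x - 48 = (x - 8)*(x - 3)*(x - 2)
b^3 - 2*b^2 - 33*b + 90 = (b - 5)*(b - 3)*(b + 6)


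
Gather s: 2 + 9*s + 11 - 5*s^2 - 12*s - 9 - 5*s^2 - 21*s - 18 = -10*s^2 - 24*s - 14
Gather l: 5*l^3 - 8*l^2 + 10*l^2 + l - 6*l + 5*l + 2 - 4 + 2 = 5*l^3 + 2*l^2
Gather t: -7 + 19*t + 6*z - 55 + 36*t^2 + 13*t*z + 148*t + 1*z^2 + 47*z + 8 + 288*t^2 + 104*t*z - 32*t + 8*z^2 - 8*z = 324*t^2 + t*(117*z + 135) + 9*z^2 + 45*z - 54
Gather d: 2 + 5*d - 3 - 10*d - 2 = -5*d - 3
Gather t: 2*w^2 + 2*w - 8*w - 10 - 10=2*w^2 - 6*w - 20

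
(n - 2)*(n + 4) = n^2 + 2*n - 8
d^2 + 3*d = d*(d + 3)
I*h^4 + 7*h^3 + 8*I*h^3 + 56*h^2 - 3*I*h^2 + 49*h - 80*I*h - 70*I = (h + 7)*(h - 5*I)*(h - 2*I)*(I*h + I)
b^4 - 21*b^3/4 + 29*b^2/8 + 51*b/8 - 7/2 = (b - 4)*(b - 7/4)*(b - 1/2)*(b + 1)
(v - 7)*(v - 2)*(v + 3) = v^3 - 6*v^2 - 13*v + 42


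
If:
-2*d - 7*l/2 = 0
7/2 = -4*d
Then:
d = -7/8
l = 1/2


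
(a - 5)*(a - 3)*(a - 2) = a^3 - 10*a^2 + 31*a - 30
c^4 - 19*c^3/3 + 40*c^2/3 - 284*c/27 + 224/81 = (c - 8/3)*(c - 7/3)*(c - 2/3)^2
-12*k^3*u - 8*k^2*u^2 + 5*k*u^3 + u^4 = u*(-2*k + u)*(k + u)*(6*k + u)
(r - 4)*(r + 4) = r^2 - 16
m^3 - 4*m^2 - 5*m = m*(m - 5)*(m + 1)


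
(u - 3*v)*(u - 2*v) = u^2 - 5*u*v + 6*v^2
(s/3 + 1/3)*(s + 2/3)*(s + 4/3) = s^3/3 + s^2 + 26*s/27 + 8/27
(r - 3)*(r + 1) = r^2 - 2*r - 3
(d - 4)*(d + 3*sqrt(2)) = d^2 - 4*d + 3*sqrt(2)*d - 12*sqrt(2)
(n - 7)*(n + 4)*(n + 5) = n^3 + 2*n^2 - 43*n - 140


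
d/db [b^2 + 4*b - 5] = 2*b + 4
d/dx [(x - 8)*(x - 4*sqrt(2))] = 2*x - 8 - 4*sqrt(2)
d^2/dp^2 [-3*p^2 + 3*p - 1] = -6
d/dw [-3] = 0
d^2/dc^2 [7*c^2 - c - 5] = 14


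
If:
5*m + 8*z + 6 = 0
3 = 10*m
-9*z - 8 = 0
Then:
No Solution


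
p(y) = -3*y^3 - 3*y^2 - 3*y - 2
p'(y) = -9*y^2 - 6*y - 3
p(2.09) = -48.76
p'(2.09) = -54.85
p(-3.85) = 136.28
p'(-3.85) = -113.30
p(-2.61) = 38.73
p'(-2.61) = -48.65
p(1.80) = -34.62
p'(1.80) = -42.96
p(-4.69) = 255.57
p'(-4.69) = -172.82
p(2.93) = -112.01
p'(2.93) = -97.84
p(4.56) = -362.52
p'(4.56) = -217.50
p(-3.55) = 105.06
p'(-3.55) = -95.12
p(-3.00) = 61.00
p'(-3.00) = -66.00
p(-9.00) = 1969.00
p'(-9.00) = -678.00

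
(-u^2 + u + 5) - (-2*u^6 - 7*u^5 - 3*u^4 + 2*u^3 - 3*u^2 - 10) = 2*u^6 + 7*u^5 + 3*u^4 - 2*u^3 + 2*u^2 + u + 15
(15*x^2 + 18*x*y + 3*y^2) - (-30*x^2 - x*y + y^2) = 45*x^2 + 19*x*y + 2*y^2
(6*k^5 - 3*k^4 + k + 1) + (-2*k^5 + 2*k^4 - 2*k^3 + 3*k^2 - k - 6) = 4*k^5 - k^4 - 2*k^3 + 3*k^2 - 5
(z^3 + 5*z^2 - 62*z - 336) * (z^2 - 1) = z^5 + 5*z^4 - 63*z^3 - 341*z^2 + 62*z + 336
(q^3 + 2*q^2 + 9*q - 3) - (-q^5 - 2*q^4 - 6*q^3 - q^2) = q^5 + 2*q^4 + 7*q^3 + 3*q^2 + 9*q - 3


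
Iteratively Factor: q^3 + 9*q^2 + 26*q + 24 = (q + 2)*(q^2 + 7*q + 12) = (q + 2)*(q + 3)*(q + 4)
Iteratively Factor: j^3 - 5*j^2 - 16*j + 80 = (j - 4)*(j^2 - j - 20) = (j - 5)*(j - 4)*(j + 4)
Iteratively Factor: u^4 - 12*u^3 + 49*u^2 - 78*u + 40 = (u - 4)*(u^3 - 8*u^2 + 17*u - 10) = (u - 4)*(u - 2)*(u^2 - 6*u + 5) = (u - 5)*(u - 4)*(u - 2)*(u - 1)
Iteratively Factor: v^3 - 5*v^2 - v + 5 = (v + 1)*(v^2 - 6*v + 5) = (v - 1)*(v + 1)*(v - 5)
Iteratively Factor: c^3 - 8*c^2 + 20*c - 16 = (c - 4)*(c^2 - 4*c + 4) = (c - 4)*(c - 2)*(c - 2)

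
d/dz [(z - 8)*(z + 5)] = 2*z - 3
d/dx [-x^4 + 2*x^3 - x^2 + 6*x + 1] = -4*x^3 + 6*x^2 - 2*x + 6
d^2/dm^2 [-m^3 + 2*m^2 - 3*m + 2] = 4 - 6*m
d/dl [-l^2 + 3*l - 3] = 3 - 2*l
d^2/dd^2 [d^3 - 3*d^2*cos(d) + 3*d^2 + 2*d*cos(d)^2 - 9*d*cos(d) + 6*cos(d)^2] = 3*d^2*cos(d) + 12*d*sin(d) + 9*d*cos(d) - 4*d*cos(2*d) + 6*d + 18*sin(d) - 4*sin(2*d) - 6*cos(d) - 12*cos(2*d) + 6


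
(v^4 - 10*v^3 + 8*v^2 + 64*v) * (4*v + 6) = 4*v^5 - 34*v^4 - 28*v^3 + 304*v^2 + 384*v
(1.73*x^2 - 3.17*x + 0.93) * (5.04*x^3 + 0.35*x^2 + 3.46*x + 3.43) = 8.7192*x^5 - 15.3713*x^4 + 9.5635*x^3 - 4.7088*x^2 - 7.6553*x + 3.1899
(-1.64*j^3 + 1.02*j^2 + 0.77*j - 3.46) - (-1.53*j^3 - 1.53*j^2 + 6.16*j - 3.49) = -0.11*j^3 + 2.55*j^2 - 5.39*j + 0.0300000000000002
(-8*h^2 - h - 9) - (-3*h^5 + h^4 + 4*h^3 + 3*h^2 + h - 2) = 3*h^5 - h^4 - 4*h^3 - 11*h^2 - 2*h - 7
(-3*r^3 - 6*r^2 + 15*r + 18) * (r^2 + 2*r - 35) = -3*r^5 - 12*r^4 + 108*r^3 + 258*r^2 - 489*r - 630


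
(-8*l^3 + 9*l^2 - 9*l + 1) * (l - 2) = -8*l^4 + 25*l^3 - 27*l^2 + 19*l - 2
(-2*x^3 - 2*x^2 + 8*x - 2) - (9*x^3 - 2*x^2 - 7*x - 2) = -11*x^3 + 15*x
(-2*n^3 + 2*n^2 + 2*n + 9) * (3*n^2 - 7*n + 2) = -6*n^5 + 20*n^4 - 12*n^3 + 17*n^2 - 59*n + 18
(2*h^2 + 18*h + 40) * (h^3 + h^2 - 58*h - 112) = 2*h^5 + 20*h^4 - 58*h^3 - 1228*h^2 - 4336*h - 4480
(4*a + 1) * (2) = 8*a + 2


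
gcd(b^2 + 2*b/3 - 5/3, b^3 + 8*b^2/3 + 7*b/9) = 1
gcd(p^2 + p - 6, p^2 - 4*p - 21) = p + 3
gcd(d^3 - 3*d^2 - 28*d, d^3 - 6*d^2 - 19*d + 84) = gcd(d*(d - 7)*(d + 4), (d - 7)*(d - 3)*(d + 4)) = d^2 - 3*d - 28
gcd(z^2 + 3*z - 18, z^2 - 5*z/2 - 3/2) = z - 3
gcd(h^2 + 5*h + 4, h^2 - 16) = h + 4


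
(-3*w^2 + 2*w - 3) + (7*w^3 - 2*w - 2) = 7*w^3 - 3*w^2 - 5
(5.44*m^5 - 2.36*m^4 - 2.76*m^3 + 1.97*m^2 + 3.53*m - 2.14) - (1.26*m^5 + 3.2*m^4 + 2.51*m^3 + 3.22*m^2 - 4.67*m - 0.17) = 4.18*m^5 - 5.56*m^4 - 5.27*m^3 - 1.25*m^2 + 8.2*m - 1.97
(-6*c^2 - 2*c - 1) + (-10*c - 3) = -6*c^2 - 12*c - 4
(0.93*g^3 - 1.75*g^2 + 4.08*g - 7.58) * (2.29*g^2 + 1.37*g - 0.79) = 2.1297*g^5 - 2.7334*g^4 + 6.211*g^3 - 10.3861*g^2 - 13.6078*g + 5.9882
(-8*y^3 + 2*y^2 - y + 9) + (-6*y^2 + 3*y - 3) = -8*y^3 - 4*y^2 + 2*y + 6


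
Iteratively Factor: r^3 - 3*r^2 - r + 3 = (r + 1)*(r^2 - 4*r + 3) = (r - 3)*(r + 1)*(r - 1)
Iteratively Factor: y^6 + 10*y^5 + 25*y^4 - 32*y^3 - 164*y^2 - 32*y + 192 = (y + 3)*(y^5 + 7*y^4 + 4*y^3 - 44*y^2 - 32*y + 64) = (y + 3)*(y + 4)*(y^4 + 3*y^3 - 8*y^2 - 12*y + 16) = (y + 2)*(y + 3)*(y + 4)*(y^3 + y^2 - 10*y + 8) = (y + 2)*(y + 3)*(y + 4)^2*(y^2 - 3*y + 2) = (y - 2)*(y + 2)*(y + 3)*(y + 4)^2*(y - 1)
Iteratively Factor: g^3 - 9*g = (g - 3)*(g^2 + 3*g) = g*(g - 3)*(g + 3)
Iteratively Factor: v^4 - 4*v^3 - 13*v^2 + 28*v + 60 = (v - 3)*(v^3 - v^2 - 16*v - 20) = (v - 5)*(v - 3)*(v^2 + 4*v + 4) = (v - 5)*(v - 3)*(v + 2)*(v + 2)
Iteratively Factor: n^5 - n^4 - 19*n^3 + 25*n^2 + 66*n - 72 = (n - 3)*(n^4 + 2*n^3 - 13*n^2 - 14*n + 24) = (n - 3)*(n + 4)*(n^3 - 2*n^2 - 5*n + 6) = (n - 3)*(n - 1)*(n + 4)*(n^2 - n - 6) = (n - 3)*(n - 1)*(n + 2)*(n + 4)*(n - 3)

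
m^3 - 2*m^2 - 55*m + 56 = (m - 8)*(m - 1)*(m + 7)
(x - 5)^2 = x^2 - 10*x + 25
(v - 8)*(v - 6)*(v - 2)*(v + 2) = v^4 - 14*v^3 + 44*v^2 + 56*v - 192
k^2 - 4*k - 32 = (k - 8)*(k + 4)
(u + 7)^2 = u^2 + 14*u + 49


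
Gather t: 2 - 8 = -6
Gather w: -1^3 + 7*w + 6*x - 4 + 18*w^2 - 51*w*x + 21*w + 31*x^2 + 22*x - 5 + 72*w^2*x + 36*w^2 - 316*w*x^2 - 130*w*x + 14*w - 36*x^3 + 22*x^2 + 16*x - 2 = w^2*(72*x + 54) + w*(-316*x^2 - 181*x + 42) - 36*x^3 + 53*x^2 + 44*x - 12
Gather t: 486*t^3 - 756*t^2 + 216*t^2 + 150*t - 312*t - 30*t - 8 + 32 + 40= 486*t^3 - 540*t^2 - 192*t + 64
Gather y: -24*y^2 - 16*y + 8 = -24*y^2 - 16*y + 8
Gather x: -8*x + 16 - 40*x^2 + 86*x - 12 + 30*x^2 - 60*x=-10*x^2 + 18*x + 4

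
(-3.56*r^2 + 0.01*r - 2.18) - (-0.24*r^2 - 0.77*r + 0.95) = -3.32*r^2 + 0.78*r - 3.13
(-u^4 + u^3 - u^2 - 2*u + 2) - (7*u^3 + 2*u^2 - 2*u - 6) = -u^4 - 6*u^3 - 3*u^2 + 8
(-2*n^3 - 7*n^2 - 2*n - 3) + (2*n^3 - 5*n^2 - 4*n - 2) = -12*n^2 - 6*n - 5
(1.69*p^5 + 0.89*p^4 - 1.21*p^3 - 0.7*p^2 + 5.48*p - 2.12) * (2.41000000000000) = 4.0729*p^5 + 2.1449*p^4 - 2.9161*p^3 - 1.687*p^2 + 13.2068*p - 5.1092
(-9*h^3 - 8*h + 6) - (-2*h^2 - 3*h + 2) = -9*h^3 + 2*h^2 - 5*h + 4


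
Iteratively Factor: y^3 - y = (y - 1)*(y^2 + y) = y*(y - 1)*(y + 1)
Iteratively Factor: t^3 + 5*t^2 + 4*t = (t + 4)*(t^2 + t) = t*(t + 4)*(t + 1)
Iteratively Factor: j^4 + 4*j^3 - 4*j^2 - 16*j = (j + 2)*(j^3 + 2*j^2 - 8*j) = (j + 2)*(j + 4)*(j^2 - 2*j) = (j - 2)*(j + 2)*(j + 4)*(j)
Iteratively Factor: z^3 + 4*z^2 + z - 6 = (z + 2)*(z^2 + 2*z - 3) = (z + 2)*(z + 3)*(z - 1)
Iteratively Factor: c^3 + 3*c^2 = (c)*(c^2 + 3*c) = c*(c + 3)*(c)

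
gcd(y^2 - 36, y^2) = 1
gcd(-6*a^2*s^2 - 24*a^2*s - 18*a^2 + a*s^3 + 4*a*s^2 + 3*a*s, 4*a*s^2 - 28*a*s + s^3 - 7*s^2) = 1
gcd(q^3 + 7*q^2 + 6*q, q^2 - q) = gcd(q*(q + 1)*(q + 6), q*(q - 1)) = q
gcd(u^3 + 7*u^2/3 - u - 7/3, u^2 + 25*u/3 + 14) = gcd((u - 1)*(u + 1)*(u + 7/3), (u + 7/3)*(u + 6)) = u + 7/3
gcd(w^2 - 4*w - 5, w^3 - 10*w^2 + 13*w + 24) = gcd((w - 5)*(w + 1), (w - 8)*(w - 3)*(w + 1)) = w + 1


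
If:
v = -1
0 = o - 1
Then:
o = 1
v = -1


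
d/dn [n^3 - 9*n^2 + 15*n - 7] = 3*n^2 - 18*n + 15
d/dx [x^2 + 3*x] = 2*x + 3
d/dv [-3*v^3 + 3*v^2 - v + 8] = -9*v^2 + 6*v - 1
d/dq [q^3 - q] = 3*q^2 - 1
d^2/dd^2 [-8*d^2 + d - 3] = -16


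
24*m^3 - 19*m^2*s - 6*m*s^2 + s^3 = (-8*m + s)*(-m + s)*(3*m + s)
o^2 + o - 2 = (o - 1)*(o + 2)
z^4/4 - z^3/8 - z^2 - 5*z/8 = z*(z/4 + 1/4)*(z - 5/2)*(z + 1)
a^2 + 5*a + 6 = (a + 2)*(a + 3)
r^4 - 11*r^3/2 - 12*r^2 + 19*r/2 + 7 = (r - 7)*(r - 1)*(r + 1/2)*(r + 2)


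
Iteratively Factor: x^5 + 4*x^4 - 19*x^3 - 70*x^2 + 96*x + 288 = (x + 4)*(x^4 - 19*x^2 + 6*x + 72) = (x + 4)^2*(x^3 - 4*x^2 - 3*x + 18) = (x - 3)*(x + 4)^2*(x^2 - x - 6) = (x - 3)^2*(x + 4)^2*(x + 2)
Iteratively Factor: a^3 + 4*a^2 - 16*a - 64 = (a - 4)*(a^2 + 8*a + 16) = (a - 4)*(a + 4)*(a + 4)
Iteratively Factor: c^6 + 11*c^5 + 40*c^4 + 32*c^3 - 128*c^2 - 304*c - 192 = (c + 3)*(c^5 + 8*c^4 + 16*c^3 - 16*c^2 - 80*c - 64) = (c + 2)*(c + 3)*(c^4 + 6*c^3 + 4*c^2 - 24*c - 32) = (c + 2)^2*(c + 3)*(c^3 + 4*c^2 - 4*c - 16) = (c + 2)^2*(c + 3)*(c + 4)*(c^2 - 4) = (c - 2)*(c + 2)^2*(c + 3)*(c + 4)*(c + 2)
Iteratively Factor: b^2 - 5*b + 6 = (b - 2)*(b - 3)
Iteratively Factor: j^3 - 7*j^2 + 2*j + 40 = (j - 5)*(j^2 - 2*j - 8) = (j - 5)*(j + 2)*(j - 4)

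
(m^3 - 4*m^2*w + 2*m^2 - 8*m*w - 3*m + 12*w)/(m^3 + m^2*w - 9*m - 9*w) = (m^2 - 4*m*w - m + 4*w)/(m^2 + m*w - 3*m - 3*w)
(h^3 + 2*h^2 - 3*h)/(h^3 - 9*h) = (h - 1)/(h - 3)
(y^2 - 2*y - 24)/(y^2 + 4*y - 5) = (y^2 - 2*y - 24)/(y^2 + 4*y - 5)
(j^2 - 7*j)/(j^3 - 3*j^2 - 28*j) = 1/(j + 4)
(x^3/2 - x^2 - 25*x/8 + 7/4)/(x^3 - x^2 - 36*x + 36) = (x^3/2 - x^2 - 25*x/8 + 7/4)/(x^3 - x^2 - 36*x + 36)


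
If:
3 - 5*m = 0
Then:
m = 3/5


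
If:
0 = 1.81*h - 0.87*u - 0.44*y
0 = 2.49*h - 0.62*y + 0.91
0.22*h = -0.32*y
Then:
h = -0.31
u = -0.76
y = 0.21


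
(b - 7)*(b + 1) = b^2 - 6*b - 7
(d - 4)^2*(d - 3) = d^3 - 11*d^2 + 40*d - 48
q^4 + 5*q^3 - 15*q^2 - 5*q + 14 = (q - 2)*(q - 1)*(q + 1)*(q + 7)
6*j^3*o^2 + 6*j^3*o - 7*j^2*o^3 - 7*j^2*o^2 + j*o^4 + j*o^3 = o*(-6*j + o)*(-j + o)*(j*o + j)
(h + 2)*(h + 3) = h^2 + 5*h + 6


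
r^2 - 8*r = r*(r - 8)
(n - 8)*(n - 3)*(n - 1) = n^3 - 12*n^2 + 35*n - 24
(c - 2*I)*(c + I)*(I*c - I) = I*c^3 + c^2 - I*c^2 - c + 2*I*c - 2*I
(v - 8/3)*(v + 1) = v^2 - 5*v/3 - 8/3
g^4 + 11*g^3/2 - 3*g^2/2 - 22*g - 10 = (g - 2)*(g + 5)*(sqrt(2)*g/2 + sqrt(2))*(sqrt(2)*g + sqrt(2)/2)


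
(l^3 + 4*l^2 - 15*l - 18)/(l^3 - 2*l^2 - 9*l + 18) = (l^2 + 7*l + 6)/(l^2 + l - 6)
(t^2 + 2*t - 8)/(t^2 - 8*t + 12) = (t + 4)/(t - 6)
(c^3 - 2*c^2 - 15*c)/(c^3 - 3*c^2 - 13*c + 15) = c/(c - 1)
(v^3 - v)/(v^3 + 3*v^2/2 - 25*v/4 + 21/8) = 8*v*(v^2 - 1)/(8*v^3 + 12*v^2 - 50*v + 21)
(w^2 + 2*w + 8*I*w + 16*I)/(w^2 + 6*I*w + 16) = (w + 2)/(w - 2*I)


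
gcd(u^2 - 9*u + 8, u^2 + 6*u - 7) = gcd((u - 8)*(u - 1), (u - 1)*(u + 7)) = u - 1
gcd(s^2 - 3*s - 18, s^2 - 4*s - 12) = s - 6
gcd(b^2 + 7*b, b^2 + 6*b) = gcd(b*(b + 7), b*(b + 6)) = b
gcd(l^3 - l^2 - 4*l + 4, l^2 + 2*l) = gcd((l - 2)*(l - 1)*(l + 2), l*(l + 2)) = l + 2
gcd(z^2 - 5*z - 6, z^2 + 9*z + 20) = 1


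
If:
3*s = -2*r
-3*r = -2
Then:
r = 2/3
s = -4/9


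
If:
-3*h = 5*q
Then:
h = -5*q/3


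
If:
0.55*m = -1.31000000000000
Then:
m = -2.38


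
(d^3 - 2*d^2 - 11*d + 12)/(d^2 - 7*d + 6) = (d^2 - d - 12)/(d - 6)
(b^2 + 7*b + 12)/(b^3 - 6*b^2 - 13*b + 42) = (b + 4)/(b^2 - 9*b + 14)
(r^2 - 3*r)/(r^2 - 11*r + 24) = r/(r - 8)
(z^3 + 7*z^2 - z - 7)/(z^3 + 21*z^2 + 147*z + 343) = (z^2 - 1)/(z^2 + 14*z + 49)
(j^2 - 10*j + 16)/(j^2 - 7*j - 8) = (j - 2)/(j + 1)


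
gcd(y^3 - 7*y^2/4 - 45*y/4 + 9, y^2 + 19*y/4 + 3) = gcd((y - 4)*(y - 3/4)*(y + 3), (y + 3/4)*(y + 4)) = 1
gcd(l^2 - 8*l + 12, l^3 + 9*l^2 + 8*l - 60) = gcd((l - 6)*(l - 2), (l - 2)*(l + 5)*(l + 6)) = l - 2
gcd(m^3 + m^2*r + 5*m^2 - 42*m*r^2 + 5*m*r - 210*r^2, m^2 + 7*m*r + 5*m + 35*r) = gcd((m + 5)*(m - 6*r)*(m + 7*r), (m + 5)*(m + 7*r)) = m^2 + 7*m*r + 5*m + 35*r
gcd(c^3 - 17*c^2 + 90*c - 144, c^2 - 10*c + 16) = c - 8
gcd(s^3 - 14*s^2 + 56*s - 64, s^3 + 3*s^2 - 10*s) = s - 2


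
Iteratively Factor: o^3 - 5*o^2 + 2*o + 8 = (o + 1)*(o^2 - 6*o + 8) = (o - 2)*(o + 1)*(o - 4)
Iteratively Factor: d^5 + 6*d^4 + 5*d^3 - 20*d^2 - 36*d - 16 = (d + 4)*(d^4 + 2*d^3 - 3*d^2 - 8*d - 4) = (d + 1)*(d + 4)*(d^3 + d^2 - 4*d - 4) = (d + 1)*(d + 2)*(d + 4)*(d^2 - d - 2) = (d - 2)*(d + 1)*(d + 2)*(d + 4)*(d + 1)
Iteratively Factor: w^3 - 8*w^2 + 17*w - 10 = (w - 2)*(w^2 - 6*w + 5) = (w - 5)*(w - 2)*(w - 1)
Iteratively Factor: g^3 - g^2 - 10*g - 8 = (g - 4)*(g^2 + 3*g + 2) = (g - 4)*(g + 1)*(g + 2)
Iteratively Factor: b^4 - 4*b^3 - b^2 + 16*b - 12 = (b - 3)*(b^3 - b^2 - 4*b + 4) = (b - 3)*(b - 1)*(b^2 - 4) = (b - 3)*(b - 2)*(b - 1)*(b + 2)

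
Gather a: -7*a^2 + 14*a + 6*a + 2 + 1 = -7*a^2 + 20*a + 3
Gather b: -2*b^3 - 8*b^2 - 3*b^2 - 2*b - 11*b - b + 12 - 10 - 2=-2*b^3 - 11*b^2 - 14*b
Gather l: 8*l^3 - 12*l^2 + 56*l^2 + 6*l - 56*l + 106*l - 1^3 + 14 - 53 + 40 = 8*l^3 + 44*l^2 + 56*l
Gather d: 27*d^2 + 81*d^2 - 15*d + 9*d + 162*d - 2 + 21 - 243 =108*d^2 + 156*d - 224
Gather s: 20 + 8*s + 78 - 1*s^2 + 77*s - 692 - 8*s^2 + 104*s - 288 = -9*s^2 + 189*s - 882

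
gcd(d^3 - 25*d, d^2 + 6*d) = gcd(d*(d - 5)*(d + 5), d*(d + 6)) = d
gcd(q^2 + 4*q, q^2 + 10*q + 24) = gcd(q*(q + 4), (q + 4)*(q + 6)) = q + 4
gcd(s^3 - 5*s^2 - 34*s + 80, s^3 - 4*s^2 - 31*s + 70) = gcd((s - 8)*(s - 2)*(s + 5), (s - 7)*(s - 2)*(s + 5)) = s^2 + 3*s - 10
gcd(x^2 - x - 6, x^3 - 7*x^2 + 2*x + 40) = x + 2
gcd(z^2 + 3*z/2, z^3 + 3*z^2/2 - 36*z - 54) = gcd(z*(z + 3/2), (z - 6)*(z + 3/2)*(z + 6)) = z + 3/2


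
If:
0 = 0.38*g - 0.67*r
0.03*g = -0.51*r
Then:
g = 0.00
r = 0.00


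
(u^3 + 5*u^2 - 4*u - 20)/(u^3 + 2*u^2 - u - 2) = (u^2 + 3*u - 10)/(u^2 - 1)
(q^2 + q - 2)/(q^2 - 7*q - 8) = (-q^2 - q + 2)/(-q^2 + 7*q + 8)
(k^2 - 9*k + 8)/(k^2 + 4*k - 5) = (k - 8)/(k + 5)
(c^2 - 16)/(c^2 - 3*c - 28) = (c - 4)/(c - 7)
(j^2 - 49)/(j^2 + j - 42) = (j - 7)/(j - 6)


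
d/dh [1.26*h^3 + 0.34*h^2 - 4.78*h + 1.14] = 3.78*h^2 + 0.68*h - 4.78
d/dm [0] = 0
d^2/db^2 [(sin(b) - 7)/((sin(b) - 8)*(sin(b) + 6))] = (-sin(b)^5 + 26*sin(b)^4 - 328*sin(b)^3 + 1426*sin(b)^2 - 2604*sin(b) - 920)/((sin(b) - 8)^3*(sin(b) + 6)^3)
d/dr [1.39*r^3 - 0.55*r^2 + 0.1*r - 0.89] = 4.17*r^2 - 1.1*r + 0.1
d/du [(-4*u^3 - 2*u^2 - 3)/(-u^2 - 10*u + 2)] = 2*(2*u^4 + 40*u^3 - 2*u^2 - 7*u - 15)/(u^4 + 20*u^3 + 96*u^2 - 40*u + 4)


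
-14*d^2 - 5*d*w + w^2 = (-7*d + w)*(2*d + w)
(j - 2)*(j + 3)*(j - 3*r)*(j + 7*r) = j^4 + 4*j^3*r + j^3 - 21*j^2*r^2 + 4*j^2*r - 6*j^2 - 21*j*r^2 - 24*j*r + 126*r^2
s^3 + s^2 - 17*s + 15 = (s - 3)*(s - 1)*(s + 5)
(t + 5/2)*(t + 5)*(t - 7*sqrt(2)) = t^3 - 7*sqrt(2)*t^2 + 15*t^2/2 - 105*sqrt(2)*t/2 + 25*t/2 - 175*sqrt(2)/2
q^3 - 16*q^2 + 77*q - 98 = (q - 7)^2*(q - 2)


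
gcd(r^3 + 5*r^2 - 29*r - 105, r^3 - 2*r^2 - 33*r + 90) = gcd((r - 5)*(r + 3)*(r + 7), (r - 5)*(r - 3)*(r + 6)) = r - 5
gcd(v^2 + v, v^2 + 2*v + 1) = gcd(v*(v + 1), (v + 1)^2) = v + 1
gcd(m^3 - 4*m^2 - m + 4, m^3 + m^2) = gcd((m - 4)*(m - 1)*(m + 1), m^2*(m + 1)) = m + 1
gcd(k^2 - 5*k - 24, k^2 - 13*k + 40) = k - 8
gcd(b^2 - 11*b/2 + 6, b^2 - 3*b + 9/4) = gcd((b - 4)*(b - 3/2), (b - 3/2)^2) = b - 3/2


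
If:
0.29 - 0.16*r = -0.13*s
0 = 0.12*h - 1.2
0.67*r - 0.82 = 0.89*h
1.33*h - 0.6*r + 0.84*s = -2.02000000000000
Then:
No Solution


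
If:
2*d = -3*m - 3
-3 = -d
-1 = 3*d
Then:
No Solution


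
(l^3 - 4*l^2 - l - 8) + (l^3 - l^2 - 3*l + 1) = 2*l^3 - 5*l^2 - 4*l - 7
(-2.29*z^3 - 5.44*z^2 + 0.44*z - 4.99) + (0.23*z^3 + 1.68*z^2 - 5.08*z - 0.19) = -2.06*z^3 - 3.76*z^2 - 4.64*z - 5.18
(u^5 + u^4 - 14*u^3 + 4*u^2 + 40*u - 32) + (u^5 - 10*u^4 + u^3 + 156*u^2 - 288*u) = 2*u^5 - 9*u^4 - 13*u^3 + 160*u^2 - 248*u - 32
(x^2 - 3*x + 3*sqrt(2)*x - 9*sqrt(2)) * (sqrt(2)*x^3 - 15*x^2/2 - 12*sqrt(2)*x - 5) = sqrt(2)*x^5 - 3*sqrt(2)*x^4 - 3*x^4/2 - 69*sqrt(2)*x^3/2 + 9*x^3/2 - 77*x^2 + 207*sqrt(2)*x^2/2 - 15*sqrt(2)*x + 231*x + 45*sqrt(2)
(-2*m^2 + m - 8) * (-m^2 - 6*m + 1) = 2*m^4 + 11*m^3 + 49*m - 8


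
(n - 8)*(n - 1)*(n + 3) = n^3 - 6*n^2 - 19*n + 24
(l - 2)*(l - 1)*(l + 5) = l^3 + 2*l^2 - 13*l + 10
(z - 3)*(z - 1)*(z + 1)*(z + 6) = z^4 + 3*z^3 - 19*z^2 - 3*z + 18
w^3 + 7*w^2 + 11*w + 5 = (w + 1)^2*(w + 5)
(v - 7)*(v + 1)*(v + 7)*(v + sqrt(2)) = v^4 + v^3 + sqrt(2)*v^3 - 49*v^2 + sqrt(2)*v^2 - 49*sqrt(2)*v - 49*v - 49*sqrt(2)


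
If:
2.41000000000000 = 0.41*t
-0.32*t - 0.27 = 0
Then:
No Solution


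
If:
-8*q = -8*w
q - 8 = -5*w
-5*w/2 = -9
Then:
No Solution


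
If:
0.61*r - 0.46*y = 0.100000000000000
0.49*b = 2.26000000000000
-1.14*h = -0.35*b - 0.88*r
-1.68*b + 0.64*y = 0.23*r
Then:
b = 4.61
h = 11.26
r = 12.75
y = 16.69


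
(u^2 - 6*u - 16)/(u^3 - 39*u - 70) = (u - 8)/(u^2 - 2*u - 35)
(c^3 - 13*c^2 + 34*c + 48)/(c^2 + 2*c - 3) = (c^3 - 13*c^2 + 34*c + 48)/(c^2 + 2*c - 3)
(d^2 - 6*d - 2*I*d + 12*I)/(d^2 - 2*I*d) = (d - 6)/d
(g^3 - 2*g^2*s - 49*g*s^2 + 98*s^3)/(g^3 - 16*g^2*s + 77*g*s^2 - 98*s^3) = (-g - 7*s)/(-g + 7*s)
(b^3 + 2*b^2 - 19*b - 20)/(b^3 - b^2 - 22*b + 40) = (b + 1)/(b - 2)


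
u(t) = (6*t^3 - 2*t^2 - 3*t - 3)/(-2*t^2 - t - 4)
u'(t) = (4*t + 1)*(6*t^3 - 2*t^2 - 3*t - 3)/(-2*t^2 - t - 4)^2 + (18*t^2 - 4*t - 3)/(-2*t^2 - t - 4) = (-12*t^4 - 12*t^3 - 76*t^2 + 4*t + 9)/(4*t^4 + 4*t^3 + 17*t^2 + 8*t + 16)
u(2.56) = -3.91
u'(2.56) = -3.09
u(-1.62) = 3.79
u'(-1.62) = -3.93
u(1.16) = -0.02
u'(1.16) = -2.09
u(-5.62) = 18.10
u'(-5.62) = -3.23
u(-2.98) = 9.08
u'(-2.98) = -3.70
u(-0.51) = 0.69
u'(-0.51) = -0.75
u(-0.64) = 0.83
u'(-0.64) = -1.35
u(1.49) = -0.80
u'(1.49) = -2.56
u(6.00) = -14.67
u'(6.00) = -3.10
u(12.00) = -33.03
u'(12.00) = -3.03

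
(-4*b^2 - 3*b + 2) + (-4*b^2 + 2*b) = -8*b^2 - b + 2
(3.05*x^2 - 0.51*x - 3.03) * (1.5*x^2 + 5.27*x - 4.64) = 4.575*x^4 + 15.3085*x^3 - 21.3847*x^2 - 13.6017*x + 14.0592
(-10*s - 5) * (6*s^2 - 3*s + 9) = -60*s^3 - 75*s - 45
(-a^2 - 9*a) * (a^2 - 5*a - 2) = -a^4 - 4*a^3 + 47*a^2 + 18*a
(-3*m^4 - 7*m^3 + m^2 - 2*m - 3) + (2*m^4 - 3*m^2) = -m^4 - 7*m^3 - 2*m^2 - 2*m - 3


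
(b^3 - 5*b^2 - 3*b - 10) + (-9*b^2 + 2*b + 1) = b^3 - 14*b^2 - b - 9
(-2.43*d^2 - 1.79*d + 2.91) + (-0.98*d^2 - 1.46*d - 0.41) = -3.41*d^2 - 3.25*d + 2.5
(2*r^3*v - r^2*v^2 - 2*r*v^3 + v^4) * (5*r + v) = 10*r^4*v - 3*r^3*v^2 - 11*r^2*v^3 + 3*r*v^4 + v^5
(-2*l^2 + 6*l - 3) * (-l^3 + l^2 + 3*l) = 2*l^5 - 8*l^4 + 3*l^3 + 15*l^2 - 9*l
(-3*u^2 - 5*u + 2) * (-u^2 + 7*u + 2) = 3*u^4 - 16*u^3 - 43*u^2 + 4*u + 4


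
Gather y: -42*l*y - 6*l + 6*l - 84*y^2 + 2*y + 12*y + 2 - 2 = -84*y^2 + y*(14 - 42*l)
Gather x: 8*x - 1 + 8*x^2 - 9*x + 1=8*x^2 - x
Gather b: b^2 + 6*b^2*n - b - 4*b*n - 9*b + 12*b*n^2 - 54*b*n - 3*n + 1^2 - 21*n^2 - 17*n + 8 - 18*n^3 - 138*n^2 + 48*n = b^2*(6*n + 1) + b*(12*n^2 - 58*n - 10) - 18*n^3 - 159*n^2 + 28*n + 9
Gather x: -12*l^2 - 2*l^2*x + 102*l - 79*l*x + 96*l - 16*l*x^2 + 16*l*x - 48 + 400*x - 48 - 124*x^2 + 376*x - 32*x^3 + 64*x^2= -12*l^2 + 198*l - 32*x^3 + x^2*(-16*l - 60) + x*(-2*l^2 - 63*l + 776) - 96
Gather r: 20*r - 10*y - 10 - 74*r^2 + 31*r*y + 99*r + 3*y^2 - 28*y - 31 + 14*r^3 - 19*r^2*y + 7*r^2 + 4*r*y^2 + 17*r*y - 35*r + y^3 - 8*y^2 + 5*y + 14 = 14*r^3 + r^2*(-19*y - 67) + r*(4*y^2 + 48*y + 84) + y^3 - 5*y^2 - 33*y - 27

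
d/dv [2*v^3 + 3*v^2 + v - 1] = 6*v^2 + 6*v + 1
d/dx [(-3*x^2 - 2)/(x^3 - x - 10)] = (6*x*(-x^3 + x + 10) + (3*x^2 - 1)*(3*x^2 + 2))/(-x^3 + x + 10)^2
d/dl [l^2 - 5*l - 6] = 2*l - 5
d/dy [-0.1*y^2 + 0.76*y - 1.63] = 0.76 - 0.2*y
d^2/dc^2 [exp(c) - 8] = exp(c)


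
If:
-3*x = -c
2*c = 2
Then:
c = 1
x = 1/3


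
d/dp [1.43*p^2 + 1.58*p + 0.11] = 2.86*p + 1.58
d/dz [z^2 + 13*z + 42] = 2*z + 13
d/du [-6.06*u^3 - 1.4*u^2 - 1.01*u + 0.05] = -18.18*u^2 - 2.8*u - 1.01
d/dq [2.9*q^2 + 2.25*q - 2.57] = 5.8*q + 2.25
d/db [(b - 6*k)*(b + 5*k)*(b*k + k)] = k*(3*b^2 - 2*b*k + 2*b - 30*k^2 - k)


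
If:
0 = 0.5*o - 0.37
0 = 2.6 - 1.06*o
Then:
No Solution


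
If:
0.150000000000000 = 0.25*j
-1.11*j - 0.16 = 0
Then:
No Solution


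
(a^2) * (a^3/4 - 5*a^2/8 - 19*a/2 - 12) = a^5/4 - 5*a^4/8 - 19*a^3/2 - 12*a^2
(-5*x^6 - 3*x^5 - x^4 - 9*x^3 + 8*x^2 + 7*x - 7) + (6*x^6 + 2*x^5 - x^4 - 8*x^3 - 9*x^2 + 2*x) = x^6 - x^5 - 2*x^4 - 17*x^3 - x^2 + 9*x - 7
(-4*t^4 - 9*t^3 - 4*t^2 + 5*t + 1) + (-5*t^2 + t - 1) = -4*t^4 - 9*t^3 - 9*t^2 + 6*t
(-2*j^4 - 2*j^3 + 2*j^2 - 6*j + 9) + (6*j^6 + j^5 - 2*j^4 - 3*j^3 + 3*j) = 6*j^6 + j^5 - 4*j^4 - 5*j^3 + 2*j^2 - 3*j + 9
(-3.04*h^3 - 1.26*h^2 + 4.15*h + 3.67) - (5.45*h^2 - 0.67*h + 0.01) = -3.04*h^3 - 6.71*h^2 + 4.82*h + 3.66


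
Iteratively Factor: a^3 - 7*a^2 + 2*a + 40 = (a + 2)*(a^2 - 9*a + 20) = (a - 5)*(a + 2)*(a - 4)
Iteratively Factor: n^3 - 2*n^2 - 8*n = (n)*(n^2 - 2*n - 8) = n*(n - 4)*(n + 2)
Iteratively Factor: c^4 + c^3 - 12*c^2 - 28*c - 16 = (c + 1)*(c^3 - 12*c - 16) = (c - 4)*(c + 1)*(c^2 + 4*c + 4) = (c - 4)*(c + 1)*(c + 2)*(c + 2)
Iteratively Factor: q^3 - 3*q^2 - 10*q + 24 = (q + 3)*(q^2 - 6*q + 8) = (q - 2)*(q + 3)*(q - 4)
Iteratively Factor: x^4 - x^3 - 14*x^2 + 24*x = (x)*(x^3 - x^2 - 14*x + 24) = x*(x + 4)*(x^2 - 5*x + 6) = x*(x - 3)*(x + 4)*(x - 2)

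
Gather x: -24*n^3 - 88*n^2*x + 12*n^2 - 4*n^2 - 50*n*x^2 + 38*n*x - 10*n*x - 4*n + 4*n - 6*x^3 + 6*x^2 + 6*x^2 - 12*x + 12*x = -24*n^3 + 8*n^2 - 6*x^3 + x^2*(12 - 50*n) + x*(-88*n^2 + 28*n)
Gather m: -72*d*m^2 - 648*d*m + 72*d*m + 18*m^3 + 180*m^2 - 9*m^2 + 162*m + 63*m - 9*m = 18*m^3 + m^2*(171 - 72*d) + m*(216 - 576*d)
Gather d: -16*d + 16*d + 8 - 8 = 0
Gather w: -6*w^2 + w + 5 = -6*w^2 + w + 5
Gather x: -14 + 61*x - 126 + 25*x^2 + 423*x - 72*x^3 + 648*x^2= -72*x^3 + 673*x^2 + 484*x - 140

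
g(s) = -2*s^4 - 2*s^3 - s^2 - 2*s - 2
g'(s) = -8*s^3 - 6*s^2 - 2*s - 2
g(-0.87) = -0.85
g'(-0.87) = 0.47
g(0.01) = -2.02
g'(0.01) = -2.02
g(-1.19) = -1.68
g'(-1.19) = 5.36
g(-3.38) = -190.47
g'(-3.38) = 245.13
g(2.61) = -142.40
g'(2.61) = -190.33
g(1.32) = -17.05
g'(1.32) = -33.49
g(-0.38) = -1.32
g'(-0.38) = -1.67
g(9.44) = -17674.93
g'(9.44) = -7285.42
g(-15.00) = -94697.00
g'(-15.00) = 25678.00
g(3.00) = -233.00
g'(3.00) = -278.00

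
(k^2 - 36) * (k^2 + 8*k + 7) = k^4 + 8*k^3 - 29*k^2 - 288*k - 252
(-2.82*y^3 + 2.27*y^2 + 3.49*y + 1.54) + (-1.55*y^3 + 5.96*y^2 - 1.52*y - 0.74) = -4.37*y^3 + 8.23*y^2 + 1.97*y + 0.8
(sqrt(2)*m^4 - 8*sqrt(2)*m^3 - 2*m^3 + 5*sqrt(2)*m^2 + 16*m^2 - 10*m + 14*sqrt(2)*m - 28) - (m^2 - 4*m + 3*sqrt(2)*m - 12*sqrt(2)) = sqrt(2)*m^4 - 8*sqrt(2)*m^3 - 2*m^3 + 5*sqrt(2)*m^2 + 15*m^2 - 6*m + 11*sqrt(2)*m - 28 + 12*sqrt(2)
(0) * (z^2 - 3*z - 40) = 0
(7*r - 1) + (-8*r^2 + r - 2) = -8*r^2 + 8*r - 3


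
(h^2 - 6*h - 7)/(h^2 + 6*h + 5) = (h - 7)/(h + 5)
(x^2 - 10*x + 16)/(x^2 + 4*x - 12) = (x - 8)/(x + 6)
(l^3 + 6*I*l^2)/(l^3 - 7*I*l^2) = (l + 6*I)/(l - 7*I)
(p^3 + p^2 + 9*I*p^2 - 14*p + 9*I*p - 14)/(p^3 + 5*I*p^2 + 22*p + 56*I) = (p + 1)/(p - 4*I)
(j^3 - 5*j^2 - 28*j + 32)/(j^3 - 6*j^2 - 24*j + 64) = (j - 1)/(j - 2)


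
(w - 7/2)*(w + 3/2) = w^2 - 2*w - 21/4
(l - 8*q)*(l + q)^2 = l^3 - 6*l^2*q - 15*l*q^2 - 8*q^3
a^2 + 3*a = a*(a + 3)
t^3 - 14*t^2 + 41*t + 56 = (t - 8)*(t - 7)*(t + 1)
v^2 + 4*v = v*(v + 4)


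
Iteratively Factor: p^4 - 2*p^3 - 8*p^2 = (p + 2)*(p^3 - 4*p^2) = p*(p + 2)*(p^2 - 4*p) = p*(p - 4)*(p + 2)*(p)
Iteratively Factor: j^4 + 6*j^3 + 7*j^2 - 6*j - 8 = (j + 1)*(j^3 + 5*j^2 + 2*j - 8) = (j + 1)*(j + 4)*(j^2 + j - 2) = (j + 1)*(j + 2)*(j + 4)*(j - 1)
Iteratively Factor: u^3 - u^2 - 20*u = (u - 5)*(u^2 + 4*u) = u*(u - 5)*(u + 4)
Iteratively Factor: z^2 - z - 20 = (z + 4)*(z - 5)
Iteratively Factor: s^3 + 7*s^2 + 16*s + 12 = (s + 2)*(s^2 + 5*s + 6) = (s + 2)^2*(s + 3)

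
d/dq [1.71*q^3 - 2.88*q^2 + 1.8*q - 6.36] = 5.13*q^2 - 5.76*q + 1.8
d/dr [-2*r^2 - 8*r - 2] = -4*r - 8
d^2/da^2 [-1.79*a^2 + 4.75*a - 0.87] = -3.58000000000000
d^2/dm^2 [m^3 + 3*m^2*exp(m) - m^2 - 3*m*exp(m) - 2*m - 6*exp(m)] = 3*m^2*exp(m) + 9*m*exp(m) + 6*m - 6*exp(m) - 2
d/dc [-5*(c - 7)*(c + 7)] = -10*c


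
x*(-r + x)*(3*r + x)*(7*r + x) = -21*r^3*x + 11*r^2*x^2 + 9*r*x^3 + x^4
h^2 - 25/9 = (h - 5/3)*(h + 5/3)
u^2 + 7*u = u*(u + 7)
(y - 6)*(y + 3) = y^2 - 3*y - 18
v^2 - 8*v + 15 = (v - 5)*(v - 3)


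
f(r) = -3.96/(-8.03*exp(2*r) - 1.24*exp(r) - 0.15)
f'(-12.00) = 0.00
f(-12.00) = 26.40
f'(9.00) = 0.00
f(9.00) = 0.00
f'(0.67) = -0.23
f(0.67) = 0.12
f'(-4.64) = -2.01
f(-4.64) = 24.34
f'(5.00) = -0.00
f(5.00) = 0.00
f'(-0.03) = -0.81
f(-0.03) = 0.44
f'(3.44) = -0.00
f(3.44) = 0.00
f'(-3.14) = -6.93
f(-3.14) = 18.11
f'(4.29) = -0.00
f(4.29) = 0.00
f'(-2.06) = -8.63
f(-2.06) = 9.03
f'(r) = -3.96*(16.06*exp(2*r) + 1.24*exp(r))/(-8.03*exp(2*r) - 1.24*exp(r) - 0.15)^2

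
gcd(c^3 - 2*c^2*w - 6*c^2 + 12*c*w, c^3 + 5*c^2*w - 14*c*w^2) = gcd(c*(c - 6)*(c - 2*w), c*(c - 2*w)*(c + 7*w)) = -c^2 + 2*c*w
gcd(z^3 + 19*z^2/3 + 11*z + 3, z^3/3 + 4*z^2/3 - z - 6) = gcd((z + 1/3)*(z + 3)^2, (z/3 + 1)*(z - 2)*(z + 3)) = z^2 + 6*z + 9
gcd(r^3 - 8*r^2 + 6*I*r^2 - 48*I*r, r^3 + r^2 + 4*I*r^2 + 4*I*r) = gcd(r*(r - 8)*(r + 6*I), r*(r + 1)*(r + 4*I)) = r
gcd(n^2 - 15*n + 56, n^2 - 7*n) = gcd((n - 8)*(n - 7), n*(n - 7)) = n - 7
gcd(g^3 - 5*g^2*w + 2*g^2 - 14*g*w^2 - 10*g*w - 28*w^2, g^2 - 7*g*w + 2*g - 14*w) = -g^2 + 7*g*w - 2*g + 14*w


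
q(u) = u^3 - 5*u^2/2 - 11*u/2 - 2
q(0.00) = -2.00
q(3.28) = -11.65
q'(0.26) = -6.60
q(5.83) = 79.12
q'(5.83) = 67.32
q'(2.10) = -2.77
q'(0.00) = -5.50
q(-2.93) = -32.50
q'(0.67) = -7.50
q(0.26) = -3.58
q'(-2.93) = 34.90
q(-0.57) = 0.14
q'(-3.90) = 59.63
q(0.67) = -6.51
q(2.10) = -15.31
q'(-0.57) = -1.68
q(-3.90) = -77.89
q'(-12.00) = 486.50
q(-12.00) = -2024.00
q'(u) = 3*u^2 - 5*u - 11/2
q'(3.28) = 10.38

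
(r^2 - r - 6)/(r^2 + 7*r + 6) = (r^2 - r - 6)/(r^2 + 7*r + 6)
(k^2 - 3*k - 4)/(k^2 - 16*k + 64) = (k^2 - 3*k - 4)/(k^2 - 16*k + 64)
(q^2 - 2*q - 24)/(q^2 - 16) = (q - 6)/(q - 4)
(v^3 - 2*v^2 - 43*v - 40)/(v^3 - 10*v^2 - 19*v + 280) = (v + 1)/(v - 7)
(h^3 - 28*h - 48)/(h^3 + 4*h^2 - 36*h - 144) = (h + 2)/(h + 6)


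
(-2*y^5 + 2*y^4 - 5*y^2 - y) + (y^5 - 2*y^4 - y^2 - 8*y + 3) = -y^5 - 6*y^2 - 9*y + 3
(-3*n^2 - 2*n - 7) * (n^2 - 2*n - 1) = -3*n^4 + 4*n^3 + 16*n + 7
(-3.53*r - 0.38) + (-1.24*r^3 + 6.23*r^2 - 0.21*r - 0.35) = -1.24*r^3 + 6.23*r^2 - 3.74*r - 0.73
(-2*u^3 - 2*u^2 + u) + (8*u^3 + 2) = 6*u^3 - 2*u^2 + u + 2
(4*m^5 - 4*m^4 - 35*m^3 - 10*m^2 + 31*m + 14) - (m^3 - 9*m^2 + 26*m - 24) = 4*m^5 - 4*m^4 - 36*m^3 - m^2 + 5*m + 38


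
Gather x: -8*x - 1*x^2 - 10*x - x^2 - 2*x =-2*x^2 - 20*x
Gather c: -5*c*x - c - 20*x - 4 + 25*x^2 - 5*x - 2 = c*(-5*x - 1) + 25*x^2 - 25*x - 6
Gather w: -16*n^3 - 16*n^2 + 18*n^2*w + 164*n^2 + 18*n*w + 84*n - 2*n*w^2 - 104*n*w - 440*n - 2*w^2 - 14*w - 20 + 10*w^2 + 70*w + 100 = -16*n^3 + 148*n^2 - 356*n + w^2*(8 - 2*n) + w*(18*n^2 - 86*n + 56) + 80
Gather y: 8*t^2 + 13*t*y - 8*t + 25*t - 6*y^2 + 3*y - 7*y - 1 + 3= 8*t^2 + 17*t - 6*y^2 + y*(13*t - 4) + 2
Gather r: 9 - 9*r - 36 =-9*r - 27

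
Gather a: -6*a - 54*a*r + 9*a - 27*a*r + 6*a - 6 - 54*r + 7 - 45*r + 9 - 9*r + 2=a*(9 - 81*r) - 108*r + 12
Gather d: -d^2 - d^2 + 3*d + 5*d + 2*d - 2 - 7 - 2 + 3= -2*d^2 + 10*d - 8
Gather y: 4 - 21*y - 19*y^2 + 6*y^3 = 6*y^3 - 19*y^2 - 21*y + 4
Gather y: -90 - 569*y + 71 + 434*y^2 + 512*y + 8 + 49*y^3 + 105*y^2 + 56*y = 49*y^3 + 539*y^2 - y - 11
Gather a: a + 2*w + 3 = a + 2*w + 3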